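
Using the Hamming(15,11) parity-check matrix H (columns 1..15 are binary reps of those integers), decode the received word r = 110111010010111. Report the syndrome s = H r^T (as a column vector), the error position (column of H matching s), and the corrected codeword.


s = (1, 0, 1, 1)^T, error position = 11, corrected codeword c = 110111010000111

Compute s = H r^T mod 2 one row at a time:
  s_1 = 1 + 0 + 0 + 1 + 0 + 1 + 1 + 1 = 5 ≡ 1 (mod 2).
  s_2 = 1 + 1 + 1 + 0 + 0 + 1 + 1 + 1 = 6 ≡ 0 (mod 2).
  s_3 = 1 + 0 + 1 + 0 + 0 + 1 + 1 + 1 = 5 ≡ 1 (mod 2).
  s_4 = 1 + 0 + 1 + 0 + 0 + 1 + 1 + 1 = 5 ≡ 1 (mod 2).
s = (1, 0, 1, 1)^T — this equals column 11 of H (binary 1011), so error is at position 11.
Correct: flip bit 11 of r = 110111010010111 to get c = 110111010000111.


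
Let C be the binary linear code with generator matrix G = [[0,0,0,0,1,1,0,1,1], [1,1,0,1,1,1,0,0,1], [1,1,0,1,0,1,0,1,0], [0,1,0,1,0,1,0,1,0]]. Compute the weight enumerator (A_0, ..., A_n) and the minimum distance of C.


Weight distribution: A_0 = 1, A_1 = 2, A_2 = 1, A_3 = 2, A_4 = 5, A_5 = 4, A_6 = 1. Minimum distance d = 1.

Enumerate all 2^4 = 16 messages m ∈ F_2^4.
For each, compute codeword c = mG in F_2^9, then tally its weight.
  m = 0000 → c = 000000000, weight = 0.
  m = 1000 → c = 000011011, weight = 4.
  m = 0100 → c = 110111001, weight = 6.
  m = 1100 → c = 110100010, weight = 4.
  m = 0010 → c = 110101010, weight = 5.
  m = 1010 → c = 110110001, weight = 5.
  m = 0110 → c = 000010011, weight = 3.
  m = 1110 → c = 000001000, weight = 1.
  m = 0001 → c = 010101010, weight = 4.
  m = 1001 → c = 010110001, weight = 4.
  m = 0101 → c = 100010011, weight = 4.
  m = 1101 → c = 100001000, weight = 2.
  m = 0011 → c = 100000000, weight = 1.
  m = 1011 → c = 100011011, weight = 5.
  m = 0111 → c = 010111001, weight = 5.
  m = 1111 → c = 010100010, weight = 3.
Tally weights:
  weight 0: 1 codewords.
  weight 1: 2 codewords.
  weight 2: 1 codewords.
  weight 3: 2 codewords.
  weight 4: 5 codewords.
  weight 5: 4 codewords.
  weight 6: 1 codewords.
Minimum distance d = smallest w > 0 with A_w > 0 = 1.
Sanity: Σ A_w = 16 = 2^4 = 16 ✓.


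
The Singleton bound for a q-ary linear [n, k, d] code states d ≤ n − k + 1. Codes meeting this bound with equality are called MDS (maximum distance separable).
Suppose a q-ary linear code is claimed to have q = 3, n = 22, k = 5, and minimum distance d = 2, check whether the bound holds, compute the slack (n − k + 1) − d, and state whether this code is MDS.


Singleton RHS = n − k + 1 = 18, slack = 16, bound satisfied, not MDS.

Singleton bound: d ≤ n − k + 1.
Here n = 22, k = 5, so n − k + 1 = 18.
Given d = 2, check d ≤ 18: YES.
Slack = (n − k + 1) − d = 16.
The code is NOT MDS (slack = 16 > 0).
Description: the claimed parameters are [22, 5, 2]_3; such a code would be non-MDS.


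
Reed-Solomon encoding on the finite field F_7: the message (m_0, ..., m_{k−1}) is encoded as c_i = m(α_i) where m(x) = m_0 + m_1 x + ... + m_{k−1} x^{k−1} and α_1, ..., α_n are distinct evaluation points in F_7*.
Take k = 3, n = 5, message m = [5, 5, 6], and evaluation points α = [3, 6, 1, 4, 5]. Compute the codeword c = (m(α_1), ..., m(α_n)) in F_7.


c = [4, 6, 2, 2, 5]

Message polynomial: m(x) = 5 + 5·x + 6·x^2 (mod 7).
For each evaluation point α_i, compute m(α_i) mod 7:
  α_1 = 3: Horner steps 6 → 2 → 4, so m(3) = 4.
  α_2 = 6: Horner steps 6 → 6 → 6, so m(6) = 6.
  α_3 = 1: Horner steps 6 → 4 → 2, so m(1) = 2.
  α_4 = 4: Horner steps 6 → 1 → 2, so m(4) = 2.
  α_5 = 5: Horner steps 6 → 0 → 5, so m(5) = 5.
Codeword c = [4, 6, 2, 2, 5] ∈ F_7^5.


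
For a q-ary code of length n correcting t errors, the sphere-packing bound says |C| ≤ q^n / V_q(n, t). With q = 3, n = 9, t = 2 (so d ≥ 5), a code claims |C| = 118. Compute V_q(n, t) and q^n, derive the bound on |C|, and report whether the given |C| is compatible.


V_q(n, t) = 163, q^n = 19683, Hamming bound = 120, |C| = 118 ≤ bound (satisfied).

Step 1: Compute V_q(n, t) = Σ_{j=0}^2 C(n, j) (q−1)^j.
  j = 0: C(9,0)·(2)^0 = 1·1 = 1.
  j = 1: C(9,1)·(2)^1 = 9·2 = 18.
  j = 2: C(9,2)·(2)^2 = 36·4 = 144.
  V_q(n, t) = 1 + 18 + 144 = 163.
Step 2: q^n = 3^9 = 19683.
Step 3: Hamming bound ⌊q^n / V_q(n,t)⌋ = ⌊19683/163⌋ = 120.
Step 4: Compare |C| = 118 to 120: satisfied.
The claimed |C| lies below the Hamming bound.


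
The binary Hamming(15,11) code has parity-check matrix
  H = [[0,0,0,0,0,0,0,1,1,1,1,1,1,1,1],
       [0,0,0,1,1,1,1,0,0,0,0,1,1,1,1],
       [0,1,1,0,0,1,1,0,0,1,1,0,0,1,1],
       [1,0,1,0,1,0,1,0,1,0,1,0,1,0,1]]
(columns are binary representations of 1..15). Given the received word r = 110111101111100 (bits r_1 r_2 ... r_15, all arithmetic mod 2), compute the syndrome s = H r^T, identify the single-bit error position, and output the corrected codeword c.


s = (1, 0, 1, 0)^T, error position = 10, corrected codeword c = 110111101011100

Compute s = H r^T mod 2 one row at a time:
  s_1 = 0 + 1 + 1 + 1 + 1 + 1 + 0 + 0 = 5 ≡ 1 (mod 2).
  s_2 = 1 + 1 + 1 + 1 + 1 + 1 + 0 + 0 = 6 ≡ 0 (mod 2).
  s_3 = 1 + 0 + 1 + 1 + 1 + 1 + 0 + 0 = 5 ≡ 1 (mod 2).
  s_4 = 1 + 0 + 1 + 1 + 1 + 1 + 1 + 0 = 6 ≡ 0 (mod 2).
s = (1, 0, 1, 0)^T — this equals column 10 of H (binary 1010), so error is at position 10.
Correct: flip bit 10 of r = 110111101111100 to get c = 110111101011100.


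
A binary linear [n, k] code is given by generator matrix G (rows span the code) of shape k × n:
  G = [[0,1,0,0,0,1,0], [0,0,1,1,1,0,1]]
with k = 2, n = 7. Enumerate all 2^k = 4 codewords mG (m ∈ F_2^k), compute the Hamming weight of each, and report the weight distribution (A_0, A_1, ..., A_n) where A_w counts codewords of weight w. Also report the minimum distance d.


Weight distribution: A_0 = 1, A_2 = 1, A_4 = 1, A_6 = 1. Minimum distance d = 2.

Enumerate all 2^2 = 4 messages m ∈ F_2^2.
For each, compute codeword c = mG in F_2^7, then tally its weight.
  m = 00 → c = 0000000, weight = 0.
  m = 10 → c = 0100010, weight = 2.
  m = 01 → c = 0011101, weight = 4.
  m = 11 → c = 0111111, weight = 6.
Tally weights:
  weight 0: 1 codewords.
  weight 2: 1 codewords.
  weight 4: 1 codewords.
  weight 6: 1 codewords.
Minimum distance d = smallest w > 0 with A_w > 0 = 2.
Sanity: Σ A_w = 4 = 2^2 = 4 ✓.


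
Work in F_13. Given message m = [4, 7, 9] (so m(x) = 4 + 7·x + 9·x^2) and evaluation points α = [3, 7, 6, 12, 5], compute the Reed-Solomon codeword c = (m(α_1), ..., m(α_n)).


c = [2, 0, 6, 6, 4]

Message polynomial: m(x) = 4 + 7·x + 9·x^2 (mod 13).
For each evaluation point α_i, compute m(α_i) mod 13:
  α_1 = 3: Horner steps 9 → 8 → 2, so m(3) = 2.
  α_2 = 7: Horner steps 9 → 5 → 0, so m(7) = 0.
  α_3 = 6: Horner steps 9 → 9 → 6, so m(6) = 6.
  α_4 = 12: Horner steps 9 → 11 → 6, so m(12) = 6.
  α_5 = 5: Horner steps 9 → 0 → 4, so m(5) = 4.
Codeword c = [2, 0, 6, 6, 4] ∈ F_13^5.


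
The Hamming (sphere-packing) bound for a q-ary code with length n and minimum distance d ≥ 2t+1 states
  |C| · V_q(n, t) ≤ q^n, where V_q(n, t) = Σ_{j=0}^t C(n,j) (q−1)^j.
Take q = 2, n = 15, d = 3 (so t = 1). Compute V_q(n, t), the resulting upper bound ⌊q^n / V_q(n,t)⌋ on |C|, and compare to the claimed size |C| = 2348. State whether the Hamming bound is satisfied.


V_q(n, t) = 16, q^n = 32768, Hamming bound = 2048, |C| = 2348 > bound (violated).

Step 1: Compute V_q(n, t) = Σ_{j=0}^1 C(n, j) (q−1)^j.
  j = 0: C(15,0)·(1)^0 = 1·1 = 1.
  j = 1: C(15,1)·(1)^1 = 15·1 = 15.
  V_q(n, t) = 1 + 15 = 16.
Step 2: q^n = 2^15 = 32768.
Step 3: Hamming bound ⌊q^n / V_q(n,t)⌋ = ⌊32768/16⌋ = 2048.
Step 4: Compare |C| = 2348 to 2048: violated.
The claimed |C| lies above the Hamming bound, so no 2-ary code of length 15 with d ≥ 3 can have 2348 codewords.


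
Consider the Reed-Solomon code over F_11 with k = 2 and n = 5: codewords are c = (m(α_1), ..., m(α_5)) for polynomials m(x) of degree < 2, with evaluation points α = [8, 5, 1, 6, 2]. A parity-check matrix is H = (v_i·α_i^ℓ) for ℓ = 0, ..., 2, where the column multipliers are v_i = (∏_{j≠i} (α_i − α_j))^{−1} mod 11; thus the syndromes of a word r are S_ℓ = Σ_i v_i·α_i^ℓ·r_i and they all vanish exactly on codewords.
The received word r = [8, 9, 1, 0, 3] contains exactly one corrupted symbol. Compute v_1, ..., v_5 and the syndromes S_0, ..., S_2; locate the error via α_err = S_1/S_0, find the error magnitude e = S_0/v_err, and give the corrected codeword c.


S = (7, 1, 8), error at position 1, error magnitude e = 4, c = [4, 9, 1, 0, 3].

Step 1: column multipliers v_i = (∏_{j≠i}(α_i − α_j))^{−1} mod 11.
  i = 1 (α = 8): (8−5)(8−1)(8−6)(8−2) = 3·7·2·6 = 252 ≡ 10, so v_1 = 10^{−1} = 10 (mod 11).
  i = 2 (α = 5): (5−8)(5−1)(5−6)(5−2) = (−3)·4·(−1)·3 = 36 ≡ 3, so v_2 = 3^{−1} = 4 (mod 11).
  i = 3 (α = 1): (1−8)(1−5)(1−6)(1−2) = (−7)·(−4)·(−5)·(−1) = 140 ≡ 8, so v_3 = 8^{−1} = 7 (mod 11).
  i = 4 (α = 6): (6−8)(6−5)(6−1)(6−2) = (−2)·1·5·4 = −40 ≡ 4, so v_4 = 4^{−1} = 3 (mod 11).
  i = 5 (α = 2): (2−8)(2−5)(2−1)(2−6) = (−6)·(−3)·1·(−4) = −72 ≡ 5, so v_5 = 5^{−1} = 9 (mod 11).
  v = [10, 4, 7, 3, 9].
Step 2: syndromes of r = [8, 9, 1, 0, 3] (all sums mod 11).
  S_0 = Σ v_i r_i = 10·8 + 4·9 + 7·1 + 3·0 + 9·3 = 150 ≡ 7.
  S_1 = Σ v_i α_i r_i = 10·8·8 + 4·5·9 + 7·1·1 + 3·6·0 + 9·2·3 = 881 ≡ 1.
  α_i^2 mod 11 = [9, 3, 1, 3, 4].
  S_2 = Σ v_i α_i^2 r_i = 10·9·8 + 4·3·9 + 7·1·1 + 3·3·0 + 9·4·3 = 943 ≡ 8.
  S = (7, 1, 8) ≠ 0, so r is not a codeword (an error is present).
Step 3: locate the error. For a single error e at position i, S_ℓ = v_i·e·α_i^ℓ, so α_err = S_1/S_0.
  S_0^{−1} = 7^{−1} = 8 (mod 11), so α_err = 1·8 = 8 ≡ 8 = α_1. Error position i = 1.
  Consistency check: S_2/S_1 = 8·1 = 8 ≡ 8 = α_err ✓ (single-error assumption holds).
Step 4: error magnitude e = S_0/v_1 = S_0·∏_{j≠1}(α_1 − α_j) = 7·10 = 70 ≡ 4 (mod 11).
Step 5: correct position 1: c_1 = r_1 − e = 8 − 4 ≡ 4 (mod 11). Hence c = [4, 9, 1, 0, 3].
  Check: interpolating c through the α_i gives m(x) = 10 + 2·x (degree < 2) with m(α_i) = c_i for every i, so c is indeed a codeword.


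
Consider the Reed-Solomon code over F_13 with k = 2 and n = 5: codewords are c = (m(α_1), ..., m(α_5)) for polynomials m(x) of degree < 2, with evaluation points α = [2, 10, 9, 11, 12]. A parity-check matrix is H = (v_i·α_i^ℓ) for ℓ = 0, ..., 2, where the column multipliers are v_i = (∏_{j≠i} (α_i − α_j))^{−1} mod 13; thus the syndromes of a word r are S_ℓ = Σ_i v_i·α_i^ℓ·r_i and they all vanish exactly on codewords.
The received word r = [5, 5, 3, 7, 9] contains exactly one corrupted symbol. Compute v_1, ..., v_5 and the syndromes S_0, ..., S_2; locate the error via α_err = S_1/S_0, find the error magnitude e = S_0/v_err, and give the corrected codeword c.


S = (9, 5, 10), error at position 1, error magnitude e = 3, c = [2, 5, 3, 7, 9].

Step 1: column multipliers v_i = (∏_{j≠i}(α_i − α_j))^{−1} mod 13.
  i = 1 (α = 2): (2−10)(2−9)(2−11)(2−12) = (−8)·(−7)·(−9)·(−10) = 5040 ≡ 9, so v_1 = 9^{−1} = 3 (mod 13).
  i = 2 (α = 10): (10−2)(10−9)(10−11)(10−12) = 8·1·(−1)·(−2) = 16 ≡ 3, so v_2 = 3^{−1} = 9 (mod 13).
  i = 3 (α = 9): (9−2)(9−10)(9−11)(9−12) = 7·(−1)·(−2)·(−3) = −42 ≡ 10, so v_3 = 10^{−1} = 4 (mod 13).
  i = 4 (α = 11): (11−2)(11−10)(11−9)(11−12) = 9·1·2·(−1) = −18 ≡ 8, so v_4 = 8^{−1} = 5 (mod 13).
  i = 5 (α = 12): (12−2)(12−10)(12−9)(12−11) = 10·2·3·1 = 60 ≡ 8, so v_5 = 8^{−1} = 5 (mod 13).
  v = [3, 9, 4, 5, 5].
Step 2: syndromes of r = [5, 5, 3, 7, 9] (all sums mod 13).
  S_0 = Σ v_i r_i = 3·5 + 9·5 + 4·3 + 5·7 + 5·9 = 152 ≡ 9.
  S_1 = Σ v_i α_i r_i = 3·2·5 + 9·10·5 + 4·9·3 + 5·11·7 + 5·12·9 = 1513 ≡ 5.
  α_i^2 mod 13 = [4, 9, 3, 4, 1].
  S_2 = Σ v_i α_i^2 r_i = 3·4·5 + 9·9·5 + 4·3·3 + 5·4·7 + 5·1·9 = 686 ≡ 10.
  S = (9, 5, 10) ≠ 0, so r is not a codeword (an error is present).
Step 3: locate the error. For a single error e at position i, S_ℓ = v_i·e·α_i^ℓ, so α_err = S_1/S_0.
  S_0^{−1} = 9^{−1} = 3 (mod 13), so α_err = 5·3 = 15 ≡ 2 = α_1. Error position i = 1.
  Consistency check: S_2/S_1 = 10·8 = 80 ≡ 2 = α_err ✓ (single-error assumption holds).
Step 4: error magnitude e = S_0/v_1 = S_0·∏_{j≠1}(α_1 − α_j) = 9·9 = 81 ≡ 3 (mod 13).
Step 5: correct position 1: c_1 = r_1 − e = 5 − 3 ≡ 2 (mod 13). Hence c = [2, 5, 3, 7, 9].
  Check: interpolating c through the α_i gives m(x) = 11 + 2·x (degree < 2) with m(α_i) = c_i for every i, so c is indeed a codeword.


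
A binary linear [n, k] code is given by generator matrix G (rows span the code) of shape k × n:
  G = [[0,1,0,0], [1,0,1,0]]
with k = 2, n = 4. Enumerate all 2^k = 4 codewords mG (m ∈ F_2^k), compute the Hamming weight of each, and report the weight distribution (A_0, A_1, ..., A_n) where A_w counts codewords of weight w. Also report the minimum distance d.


Weight distribution: A_0 = 1, A_1 = 1, A_2 = 1, A_3 = 1. Minimum distance d = 1.

Enumerate all 2^2 = 4 messages m ∈ F_2^2.
For each, compute codeword c = mG in F_2^4, then tally its weight.
  m = 00 → c = 0000, weight = 0.
  m = 10 → c = 0100, weight = 1.
  m = 01 → c = 1010, weight = 2.
  m = 11 → c = 1110, weight = 3.
Tally weights:
  weight 0: 1 codewords.
  weight 1: 1 codewords.
  weight 2: 1 codewords.
  weight 3: 1 codewords.
Minimum distance d = smallest w > 0 with A_w > 0 = 1.
Sanity: Σ A_w = 4 = 2^2 = 4 ✓.


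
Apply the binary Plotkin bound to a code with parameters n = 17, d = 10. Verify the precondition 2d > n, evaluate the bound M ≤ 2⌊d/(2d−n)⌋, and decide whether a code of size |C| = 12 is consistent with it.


Plotkin bound M ≤ 6; given |C| = 12 > bound (violated).

Check applicability: 2d = 20, n = 17.
2d − n = 3 > 0, so Plotkin applies.
Compute d/(2d−n) = 10/3 ≈ 3.3333.
⌊d/(2d−n)⌋ = 3.
Plotkin bound: M ≤ 2·3 = 6.
Given |C| = 12, check: VIOLATED.
This |C| is above the Plotkin bound, so no binary code with n = 17, d = 10 and 12 codewords exists.


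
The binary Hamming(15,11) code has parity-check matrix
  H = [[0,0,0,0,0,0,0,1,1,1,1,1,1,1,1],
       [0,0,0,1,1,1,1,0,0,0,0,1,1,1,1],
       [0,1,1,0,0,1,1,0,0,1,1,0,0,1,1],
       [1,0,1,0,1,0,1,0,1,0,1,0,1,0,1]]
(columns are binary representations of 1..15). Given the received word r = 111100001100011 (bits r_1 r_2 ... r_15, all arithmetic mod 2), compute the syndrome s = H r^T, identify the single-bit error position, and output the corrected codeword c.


s = (0, 1, 1, 0)^T, error position = 6, corrected codeword c = 111101001100011

Compute s = H r^T mod 2 one row at a time:
  s_1 = 0 + 1 + 1 + 0 + 0 + 0 + 1 + 1 = 4 ≡ 0 (mod 2).
  s_2 = 1 + 0 + 0 + 0 + 0 + 0 + 1 + 1 = 3 ≡ 1 (mod 2).
  s_3 = 1 + 1 + 0 + 0 + 1 + 0 + 1 + 1 = 5 ≡ 1 (mod 2).
  s_4 = 1 + 1 + 0 + 0 + 1 + 0 + 0 + 1 = 4 ≡ 0 (mod 2).
s = (0, 1, 1, 0)^T — this equals column 6 of H (binary 0110), so error is at position 6.
Correct: flip bit 6 of r = 111100001100011 to get c = 111101001100011.


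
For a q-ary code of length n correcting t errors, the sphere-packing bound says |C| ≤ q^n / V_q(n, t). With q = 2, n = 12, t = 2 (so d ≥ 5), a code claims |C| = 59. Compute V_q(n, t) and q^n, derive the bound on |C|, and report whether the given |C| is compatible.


V_q(n, t) = 79, q^n = 4096, Hamming bound = 51, |C| = 59 > bound (violated).

Step 1: Compute V_q(n, t) = Σ_{j=0}^2 C(n, j) (q−1)^j.
  j = 0: C(12,0)·(1)^0 = 1·1 = 1.
  j = 1: C(12,1)·(1)^1 = 12·1 = 12.
  j = 2: C(12,2)·(1)^2 = 66·1 = 66.
  V_q(n, t) = 1 + 12 + 66 = 79.
Step 2: q^n = 2^12 = 4096.
Step 3: Hamming bound ⌊q^n / V_q(n,t)⌋ = ⌊4096/79⌋ = 51.
Step 4: Compare |C| = 59 to 51: violated.
The claimed |C| lies above the Hamming bound, so no 2-ary code of length 12 with d ≥ 5 can have 59 codewords.


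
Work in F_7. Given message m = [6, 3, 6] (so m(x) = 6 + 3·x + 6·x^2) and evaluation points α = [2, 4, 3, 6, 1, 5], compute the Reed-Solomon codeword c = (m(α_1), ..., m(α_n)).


c = [1, 2, 6, 2, 1, 3]

Message polynomial: m(x) = 6 + 3·x + 6·x^2 (mod 7).
For each evaluation point α_i, compute m(α_i) mod 7:
  α_1 = 2: Horner steps 6 → 1 → 1, so m(2) = 1.
  α_2 = 4: Horner steps 6 → 6 → 2, so m(4) = 2.
  α_3 = 3: Horner steps 6 → 0 → 6, so m(3) = 6.
  α_4 = 6: Horner steps 6 → 4 → 2, so m(6) = 2.
  α_5 = 1: Horner steps 6 → 2 → 1, so m(1) = 1.
  α_6 = 5: Horner steps 6 → 5 → 3, so m(5) = 3.
Codeword c = [1, 2, 6, 2, 1, 3] ∈ F_7^6.


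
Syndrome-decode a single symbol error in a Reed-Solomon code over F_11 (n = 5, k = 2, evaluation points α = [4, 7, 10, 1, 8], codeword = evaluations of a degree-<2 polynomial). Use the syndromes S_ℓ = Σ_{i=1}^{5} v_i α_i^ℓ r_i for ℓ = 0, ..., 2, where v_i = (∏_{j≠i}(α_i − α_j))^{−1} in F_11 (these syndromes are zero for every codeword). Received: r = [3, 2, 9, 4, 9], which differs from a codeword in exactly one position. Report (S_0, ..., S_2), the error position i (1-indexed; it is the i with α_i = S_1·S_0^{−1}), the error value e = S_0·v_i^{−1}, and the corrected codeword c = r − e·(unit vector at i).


S = (6, 5, 6), error at position 3, error magnitude e = 8, c = [3, 2, 1, 4, 9].

Step 1: column multipliers v_i = (∏_{j≠i}(α_i − α_j))^{−1} mod 11.
  i = 1 (α = 4): (4−7)(4−10)(4−1)(4−8) = (−3)·(−6)·3·(−4) = −216 ≡ 4, so v_1 = 4^{−1} = 3 (mod 11).
  i = 2 (α = 7): (7−4)(7−10)(7−1)(7−8) = 3·(−3)·6·(−1) = 54 ≡ 10, so v_2 = 10^{−1} = 10 (mod 11).
  i = 3 (α = 10): (10−4)(10−7)(10−1)(10−8) = 6·3·9·2 = 324 ≡ 5, so v_3 = 5^{−1} = 9 (mod 11).
  i = 4 (α = 1): (1−4)(1−7)(1−10)(1−8) = (−3)·(−6)·(−9)·(−7) = 1134 ≡ 1, so v_4 = 1^{−1} = 1 (mod 11).
  i = 5 (α = 8): (8−4)(8−7)(8−10)(8−1) = 4·1·(−2)·7 = −56 ≡ 10, so v_5 = 10^{−1} = 10 (mod 11).
  v = [3, 10, 9, 1, 10].
Step 2: syndromes of r = [3, 2, 9, 4, 9] (all sums mod 11).
  S_0 = Σ v_i r_i = 3·3 + 10·2 + 9·9 + 1·4 + 10·9 = 204 ≡ 6.
  S_1 = Σ v_i α_i r_i = 3·4·3 + 10·7·2 + 9·10·9 + 1·1·4 + 10·8·9 = 1710 ≡ 5.
  α_i^2 mod 11 = [5, 5, 1, 1, 9].
  S_2 = Σ v_i α_i^2 r_i = 3·5·3 + 10·5·2 + 9·1·9 + 1·1·4 + 10·9·9 = 1040 ≡ 6.
  S = (6, 5, 6) ≠ 0, so r is not a codeword (an error is present).
Step 3: locate the error. For a single error e at position i, S_ℓ = v_i·e·α_i^ℓ, so α_err = S_1/S_0.
  S_0^{−1} = 6^{−1} = 2 (mod 11), so α_err = 5·2 = 10 ≡ 10 = α_3. Error position i = 3.
  Consistency check: S_2/S_1 = 6·9 = 54 ≡ 10 = α_err ✓ (single-error assumption holds).
Step 4: error magnitude e = S_0/v_3 = S_0·∏_{j≠3}(α_3 − α_j) = 6·5 = 30 ≡ 8 (mod 11).
Step 5: correct position 3: c_3 = r_3 − e = 9 − 8 ≡ 1 (mod 11). Hence c = [3, 2, 1, 4, 9].
  Check: interpolating c through the α_i gives m(x) = 8 + 7·x (degree < 2) with m(α_i) = c_i for every i, so c is indeed a codeword.


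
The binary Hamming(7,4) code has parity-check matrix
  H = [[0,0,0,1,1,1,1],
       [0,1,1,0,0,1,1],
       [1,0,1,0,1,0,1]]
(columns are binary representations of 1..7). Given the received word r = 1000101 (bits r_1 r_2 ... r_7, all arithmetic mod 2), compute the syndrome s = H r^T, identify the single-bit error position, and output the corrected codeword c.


s = (0, 1, 1)^T, error position = 3, corrected codeword c = 1010101

Compute s = H r^T mod 2 one row at a time:
  s_1 = 0 + 1 + 0 + 1 = 2 ≡ 0 (mod 2).
  s_2 = 0 + 0 + 0 + 1 = 1 ≡ 1 (mod 2).
  s_3 = 1 + 0 + 1 + 1 = 3 ≡ 1 (mod 2).
s = (0, 1, 1)^T — this equals column 3 of H (binary 011), so error is at position 3.
Correct: flip bit 3 of r = 1000101 to get c = 1010101.


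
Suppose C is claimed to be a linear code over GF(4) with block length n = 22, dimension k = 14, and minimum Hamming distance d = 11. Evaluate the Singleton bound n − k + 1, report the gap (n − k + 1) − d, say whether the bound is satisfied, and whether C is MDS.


Singleton RHS = n − k + 1 = 9, slack = -2, bound violated (no such code; not MDS).

Singleton bound: d ≤ n − k + 1.
Here n = 22, k = 14, so n − k + 1 = 9.
Given d = 11, check d ≤ 9: NO.
Slack = (n − k + 1) − d = -2.
The slack is negative: d = 11 exceeds n − k + 1 = 9 by 2, so the Singleton bound is violated and no linear [22, 14, 11]_4 code can exist. In particular it is not MDS (MDS requires d = n − k + 1 exactly).
Description: the claimed parameters are [22, 14, 11]_4; such a code would be impossible (violates the Singleton bound).


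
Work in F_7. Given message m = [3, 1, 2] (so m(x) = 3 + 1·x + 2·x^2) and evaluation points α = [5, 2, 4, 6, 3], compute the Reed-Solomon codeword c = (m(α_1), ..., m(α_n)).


c = [2, 6, 4, 4, 3]

Message polynomial: m(x) = 3 + 1·x + 2·x^2 (mod 7).
For each evaluation point α_i, compute m(α_i) mod 7:
  α_1 = 5: Horner steps 2 → 4 → 2, so m(5) = 2.
  α_2 = 2: Horner steps 2 → 5 → 6, so m(2) = 6.
  α_3 = 4: Horner steps 2 → 2 → 4, so m(4) = 4.
  α_4 = 6: Horner steps 2 → 6 → 4, so m(6) = 4.
  α_5 = 3: Horner steps 2 → 0 → 3, so m(3) = 3.
Codeword c = [2, 6, 4, 4, 3] ∈ F_7^5.


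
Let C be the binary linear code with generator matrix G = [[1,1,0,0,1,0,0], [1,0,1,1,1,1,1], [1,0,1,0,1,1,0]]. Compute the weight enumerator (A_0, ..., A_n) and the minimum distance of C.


Weight distribution: A_0 = 1, A_2 = 1, A_3 = 2, A_4 = 1, A_5 = 2, A_6 = 1. Minimum distance d = 2.

Enumerate all 2^3 = 8 messages m ∈ F_2^3.
For each, compute codeword c = mG in F_2^7, then tally its weight.
  m = 000 → c = 0000000, weight = 0.
  m = 100 → c = 1100100, weight = 3.
  m = 010 → c = 1011111, weight = 6.
  m = 110 → c = 0111011, weight = 5.
  m = 001 → c = 1010110, weight = 4.
  m = 101 → c = 0110010, weight = 3.
  m = 011 → c = 0001001, weight = 2.
  m = 111 → c = 1101101, weight = 5.
Tally weights:
  weight 0: 1 codewords.
  weight 2: 1 codewords.
  weight 3: 2 codewords.
  weight 4: 1 codewords.
  weight 5: 2 codewords.
  weight 6: 1 codewords.
Minimum distance d = smallest w > 0 with A_w > 0 = 2.
Sanity: Σ A_w = 8 = 2^3 = 8 ✓.


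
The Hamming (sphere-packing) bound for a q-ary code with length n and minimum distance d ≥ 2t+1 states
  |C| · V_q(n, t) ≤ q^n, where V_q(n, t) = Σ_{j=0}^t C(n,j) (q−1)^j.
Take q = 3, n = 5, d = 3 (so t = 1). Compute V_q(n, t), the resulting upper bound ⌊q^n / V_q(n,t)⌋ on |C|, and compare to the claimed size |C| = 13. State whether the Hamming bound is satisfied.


V_q(n, t) = 11, q^n = 243, Hamming bound = 22, |C| = 13 ≤ bound (satisfied).

Step 1: Compute V_q(n, t) = Σ_{j=0}^1 C(n, j) (q−1)^j.
  j = 0: C(5,0)·(2)^0 = 1·1 = 1.
  j = 1: C(5,1)·(2)^1 = 5·2 = 10.
  V_q(n, t) = 1 + 10 = 11.
Step 2: q^n = 3^5 = 243.
Step 3: Hamming bound ⌊q^n / V_q(n,t)⌋ = ⌊243/11⌋ = 22.
Step 4: Compare |C| = 13 to 22: satisfied.
The claimed |C| lies below the Hamming bound.


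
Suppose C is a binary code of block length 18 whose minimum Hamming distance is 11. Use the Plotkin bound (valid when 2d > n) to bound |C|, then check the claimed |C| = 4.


Plotkin bound M ≤ 4; given |C| = 4 ≤ bound (satisfied).

Check applicability: 2d = 22, n = 18.
2d − n = 4 > 0, so Plotkin applies.
Compute d/(2d−n) = 11/4 ≈ 2.7500.
⌊d/(2d−n)⌋ = 2.
Plotkin bound: M ≤ 2·2 = 4.
Given |C| = 4, check: satisfied.
This |C| is at the Plotkin bound.


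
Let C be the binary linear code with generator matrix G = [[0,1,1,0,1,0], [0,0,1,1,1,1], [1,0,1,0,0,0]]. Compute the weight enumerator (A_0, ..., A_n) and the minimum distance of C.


Weight distribution: A_0 = 1, A_2 = 1, A_3 = 3, A_4 = 2, A_5 = 1. Minimum distance d = 2.

Enumerate all 2^3 = 8 messages m ∈ F_2^3.
For each, compute codeword c = mG in F_2^6, then tally its weight.
  m = 000 → c = 000000, weight = 0.
  m = 100 → c = 011010, weight = 3.
  m = 010 → c = 001111, weight = 4.
  m = 110 → c = 010101, weight = 3.
  m = 001 → c = 101000, weight = 2.
  m = 101 → c = 110010, weight = 3.
  m = 011 → c = 100111, weight = 4.
  m = 111 → c = 111101, weight = 5.
Tally weights:
  weight 0: 1 codewords.
  weight 2: 1 codewords.
  weight 3: 3 codewords.
  weight 4: 2 codewords.
  weight 5: 1 codewords.
Minimum distance d = smallest w > 0 with A_w > 0 = 2.
Sanity: Σ A_w = 8 = 2^3 = 8 ✓.


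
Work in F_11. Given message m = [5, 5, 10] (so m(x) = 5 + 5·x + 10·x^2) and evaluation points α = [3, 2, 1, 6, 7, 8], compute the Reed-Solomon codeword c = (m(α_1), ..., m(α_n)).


c = [0, 0, 9, 10, 2, 3]

Message polynomial: m(x) = 5 + 5·x + 10·x^2 (mod 11).
For each evaluation point α_i, compute m(α_i) mod 11:
  α_1 = 3: Horner steps 10 → 2 → 0, so m(3) = 0.
  α_2 = 2: Horner steps 10 → 3 → 0, so m(2) = 0.
  α_3 = 1: Horner steps 10 → 4 → 9, so m(1) = 9.
  α_4 = 6: Horner steps 10 → 10 → 10, so m(6) = 10.
  α_5 = 7: Horner steps 10 → 9 → 2, so m(7) = 2.
  α_6 = 8: Horner steps 10 → 8 → 3, so m(8) = 3.
Codeword c = [0, 0, 9, 10, 2, 3] ∈ F_11^6.


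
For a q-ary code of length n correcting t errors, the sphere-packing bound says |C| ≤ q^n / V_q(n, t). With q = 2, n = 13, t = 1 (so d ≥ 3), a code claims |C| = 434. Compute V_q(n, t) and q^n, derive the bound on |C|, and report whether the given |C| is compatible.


V_q(n, t) = 14, q^n = 8192, Hamming bound = 585, |C| = 434 ≤ bound (satisfied).

Step 1: Compute V_q(n, t) = Σ_{j=0}^1 C(n, j) (q−1)^j.
  j = 0: C(13,0)·(1)^0 = 1·1 = 1.
  j = 1: C(13,1)·(1)^1 = 13·1 = 13.
  V_q(n, t) = 1 + 13 = 14.
Step 2: q^n = 2^13 = 8192.
Step 3: Hamming bound ⌊q^n / V_q(n,t)⌋ = ⌊8192/14⌋ = 585.
Step 4: Compare |C| = 434 to 585: satisfied.
The claimed |C| lies below the Hamming bound.


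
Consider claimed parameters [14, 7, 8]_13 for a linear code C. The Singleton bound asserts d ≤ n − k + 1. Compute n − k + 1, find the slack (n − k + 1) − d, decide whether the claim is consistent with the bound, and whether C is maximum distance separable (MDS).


Singleton RHS = n − k + 1 = 8, slack = 0, bound satisfied, MDS.

Singleton bound: d ≤ n − k + 1.
Here n = 14, k = 7, so n − k + 1 = 8.
Given d = 8, check d ≤ 8: YES.
Slack = (n − k + 1) − d = 0.
The code is MDS (slack = 0).
Description: the claimed parameters are [14, 7, 8]_13; such a code would be MDS (meets Singleton bound).


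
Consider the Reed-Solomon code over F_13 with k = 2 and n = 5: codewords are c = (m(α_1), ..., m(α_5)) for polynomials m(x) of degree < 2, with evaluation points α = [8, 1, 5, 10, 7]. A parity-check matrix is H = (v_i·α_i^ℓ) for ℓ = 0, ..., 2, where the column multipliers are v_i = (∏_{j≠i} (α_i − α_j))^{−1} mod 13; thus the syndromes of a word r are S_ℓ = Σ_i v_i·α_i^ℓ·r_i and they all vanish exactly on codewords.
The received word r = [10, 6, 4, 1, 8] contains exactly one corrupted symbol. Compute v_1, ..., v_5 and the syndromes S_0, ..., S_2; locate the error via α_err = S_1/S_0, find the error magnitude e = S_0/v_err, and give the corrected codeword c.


S = (9, 9, 9), error at position 2, error magnitude e = 10, c = [10, 9, 4, 1, 8].

Step 1: column multipliers v_i = (∏_{j≠i}(α_i − α_j))^{−1} mod 13.
  i = 1 (α = 8): (8−1)(8−5)(8−10)(8−7) = 7·3·(−2)·1 = −42 ≡ 10, so v_1 = 10^{−1} = 4 (mod 13).
  i = 2 (α = 1): (1−8)(1−5)(1−10)(1−7) = (−7)·(−4)·(−9)·(−6) = 1512 ≡ 4, so v_2 = 4^{−1} = 10 (mod 13).
  i = 3 (α = 5): (5−8)(5−1)(5−10)(5−7) = (−3)·4·(−5)·(−2) = −120 ≡ 10, so v_3 = 10^{−1} = 4 (mod 13).
  i = 4 (α = 10): (10−8)(10−1)(10−5)(10−7) = 2·9·5·3 = 270 ≡ 10, so v_4 = 10^{−1} = 4 (mod 13).
  i = 5 (α = 7): (7−8)(7−1)(7−5)(7−10) = (−1)·6·2·(−3) = 36 ≡ 10, so v_5 = 10^{−1} = 4 (mod 13).
  v = [4, 10, 4, 4, 4].
Step 2: syndromes of r = [10, 6, 4, 1, 8] (all sums mod 13).
  S_0 = Σ v_i r_i = 4·10 + 10·6 + 4·4 + 4·1 + 4·8 = 152 ≡ 9.
  S_1 = Σ v_i α_i r_i = 4·8·10 + 10·1·6 + 4·5·4 + 4·10·1 + 4·7·8 = 724 ≡ 9.
  α_i^2 mod 13 = [12, 1, 12, 9, 10].
  S_2 = Σ v_i α_i^2 r_i = 4·12·10 + 10·1·6 + 4·12·4 + 4·9·1 + 4·10·8 = 1088 ≡ 9.
  S = (9, 9, 9) ≠ 0, so r is not a codeword (an error is present).
Step 3: locate the error. For a single error e at position i, S_ℓ = v_i·e·α_i^ℓ, so α_err = S_1/S_0.
  S_0^{−1} = 9^{−1} = 3 (mod 13), so α_err = 9·3 = 27 ≡ 1 = α_2. Error position i = 2.
  Consistency check: S_2/S_1 = 9·3 = 27 ≡ 1 = α_err ✓ (single-error assumption holds).
Step 4: error magnitude e = S_0/v_2 = S_0·∏_{j≠2}(α_2 − α_j) = 9·4 = 36 ≡ 10 (mod 13).
Step 5: correct position 2: c_2 = r_2 − e = 6 − 10 ≡ 9 (mod 13). Hence c = [10, 9, 4, 1, 8].
  Check: interpolating c through the α_i gives m(x) = 7 + 2·x (degree < 2) with m(α_i) = c_i for every i, so c is indeed a codeword.


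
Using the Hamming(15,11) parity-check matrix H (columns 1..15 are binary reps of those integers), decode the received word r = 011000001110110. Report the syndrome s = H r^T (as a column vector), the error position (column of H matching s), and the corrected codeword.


s = (1, 0, 1, 0)^T, error position = 10, corrected codeword c = 011000001010110

Compute s = H r^T mod 2 one row at a time:
  s_1 = 0 + 1 + 1 + 1 + 0 + 1 + 1 + 0 = 5 ≡ 1 (mod 2).
  s_2 = 0 + 0 + 0 + 0 + 0 + 1 + 1 + 0 = 2 ≡ 0 (mod 2).
  s_3 = 1 + 1 + 0 + 0 + 1 + 1 + 1 + 0 = 5 ≡ 1 (mod 2).
  s_4 = 0 + 1 + 0 + 0 + 1 + 1 + 1 + 0 = 4 ≡ 0 (mod 2).
s = (1, 0, 1, 0)^T — this equals column 10 of H (binary 1010), so error is at position 10.
Correct: flip bit 10 of r = 011000001110110 to get c = 011000001010110.


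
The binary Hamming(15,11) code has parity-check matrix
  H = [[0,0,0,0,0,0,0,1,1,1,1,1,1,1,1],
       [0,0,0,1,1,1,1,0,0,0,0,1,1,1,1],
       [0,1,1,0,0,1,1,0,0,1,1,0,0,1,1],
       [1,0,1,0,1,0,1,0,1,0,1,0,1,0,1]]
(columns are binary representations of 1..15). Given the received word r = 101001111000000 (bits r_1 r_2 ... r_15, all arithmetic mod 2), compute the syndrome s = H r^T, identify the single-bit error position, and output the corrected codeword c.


s = (0, 0, 1, 0)^T, error position = 2, corrected codeword c = 111001111000000

Compute s = H r^T mod 2 one row at a time:
  s_1 = 1 + 1 + 0 + 0 + 0 + 0 + 0 + 0 = 2 ≡ 0 (mod 2).
  s_2 = 0 + 0 + 1 + 1 + 0 + 0 + 0 + 0 = 2 ≡ 0 (mod 2).
  s_3 = 0 + 1 + 1 + 1 + 0 + 0 + 0 + 0 = 3 ≡ 1 (mod 2).
  s_4 = 1 + 1 + 0 + 1 + 1 + 0 + 0 + 0 = 4 ≡ 0 (mod 2).
s = (0, 0, 1, 0)^T — this equals column 2 of H (binary 0010), so error is at position 2.
Correct: flip bit 2 of r = 101001111000000 to get c = 111001111000000.


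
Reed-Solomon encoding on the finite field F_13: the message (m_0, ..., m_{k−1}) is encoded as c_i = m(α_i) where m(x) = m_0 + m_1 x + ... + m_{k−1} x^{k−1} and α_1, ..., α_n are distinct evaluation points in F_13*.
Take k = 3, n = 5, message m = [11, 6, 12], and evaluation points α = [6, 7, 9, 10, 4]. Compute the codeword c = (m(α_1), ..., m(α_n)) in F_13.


c = [11, 4, 10, 10, 6]

Message polynomial: m(x) = 11 + 6·x + 12·x^2 (mod 13).
For each evaluation point α_i, compute m(α_i) mod 13:
  α_1 = 6: Horner steps 12 → 0 → 11, so m(6) = 11.
  α_2 = 7: Horner steps 12 → 12 → 4, so m(7) = 4.
  α_3 = 9: Horner steps 12 → 10 → 10, so m(9) = 10.
  α_4 = 10: Horner steps 12 → 9 → 10, so m(10) = 10.
  α_5 = 4: Horner steps 12 → 2 → 6, so m(4) = 6.
Codeword c = [11, 4, 10, 10, 6] ∈ F_13^5.


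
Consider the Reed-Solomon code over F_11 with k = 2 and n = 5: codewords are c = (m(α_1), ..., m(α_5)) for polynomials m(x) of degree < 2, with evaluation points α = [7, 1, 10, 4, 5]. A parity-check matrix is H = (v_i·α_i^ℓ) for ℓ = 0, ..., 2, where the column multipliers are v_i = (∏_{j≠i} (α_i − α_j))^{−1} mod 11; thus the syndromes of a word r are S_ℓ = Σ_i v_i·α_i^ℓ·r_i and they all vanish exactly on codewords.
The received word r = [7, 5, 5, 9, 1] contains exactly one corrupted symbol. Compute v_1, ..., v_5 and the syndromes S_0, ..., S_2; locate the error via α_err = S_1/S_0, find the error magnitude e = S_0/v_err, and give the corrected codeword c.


S = (6, 6, 6), error at position 2, error magnitude e = 5, c = [7, 0, 5, 9, 1].

Step 1: column multipliers v_i = (∏_{j≠i}(α_i − α_j))^{−1} mod 11.
  i = 1 (α = 7): (7−1)(7−10)(7−4)(7−5) = 6·(−3)·3·2 = −108 ≡ 2, so v_1 = 2^{−1} = 6 (mod 11).
  i = 2 (α = 1): (1−7)(1−10)(1−4)(1−5) = (−6)·(−9)·(−3)·(−4) = 648 ≡ 10, so v_2 = 10^{−1} = 10 (mod 11).
  i = 3 (α = 10): (10−7)(10−1)(10−4)(10−5) = 3·9·6·5 = 810 ≡ 7, so v_3 = 7^{−1} = 8 (mod 11).
  i = 4 (α = 4): (4−7)(4−1)(4−10)(4−5) = (−3)·3·(−6)·(−1) = −54 ≡ 1, so v_4 = 1^{−1} = 1 (mod 11).
  i = 5 (α = 5): (5−7)(5−1)(5−10)(5−4) = (−2)·4·(−5)·1 = 40 ≡ 7, so v_5 = 7^{−1} = 8 (mod 11).
  v = [6, 10, 8, 1, 8].
Step 2: syndromes of r = [7, 5, 5, 9, 1] (all sums mod 11).
  S_0 = Σ v_i r_i = 6·7 + 10·5 + 8·5 + 1·9 + 8·1 = 149 ≡ 6.
  S_1 = Σ v_i α_i r_i = 6·7·7 + 10·1·5 + 8·10·5 + 1·4·9 + 8·5·1 = 820 ≡ 6.
  α_i^2 mod 11 = [5, 1, 1, 5, 3].
  S_2 = Σ v_i α_i^2 r_i = 6·5·7 + 10·1·5 + 8·1·5 + 1·5·9 + 8·3·1 = 369 ≡ 6.
  S = (6, 6, 6) ≠ 0, so r is not a codeword (an error is present).
Step 3: locate the error. For a single error e at position i, S_ℓ = v_i·e·α_i^ℓ, so α_err = S_1/S_0.
  S_0^{−1} = 6^{−1} = 2 (mod 11), so α_err = 6·2 = 12 ≡ 1 = α_2. Error position i = 2.
  Consistency check: S_2/S_1 = 6·2 = 12 ≡ 1 = α_err ✓ (single-error assumption holds).
Step 4: error magnitude e = S_0/v_2 = S_0·∏_{j≠2}(α_2 − α_j) = 6·10 = 60 ≡ 5 (mod 11).
Step 5: correct position 2: c_2 = r_2 − e = 5 − 5 ≡ 0 (mod 11). Hence c = [7, 0, 5, 9, 1].
  Check: interpolating c through the α_i gives m(x) = 8 + 3·x (degree < 2) with m(α_i) = c_i for every i, so c is indeed a codeword.


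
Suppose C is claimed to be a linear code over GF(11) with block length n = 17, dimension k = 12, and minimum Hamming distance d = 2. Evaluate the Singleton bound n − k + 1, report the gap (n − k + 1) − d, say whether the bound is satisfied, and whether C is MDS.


Singleton RHS = n − k + 1 = 6, slack = 4, bound satisfied, not MDS.

Singleton bound: d ≤ n − k + 1.
Here n = 17, k = 12, so n − k + 1 = 6.
Given d = 2, check d ≤ 6: YES.
Slack = (n − k + 1) − d = 4.
The code is NOT MDS (slack = 4 > 0).
Description: the claimed parameters are [17, 12, 2]_11; such a code would be non-MDS.


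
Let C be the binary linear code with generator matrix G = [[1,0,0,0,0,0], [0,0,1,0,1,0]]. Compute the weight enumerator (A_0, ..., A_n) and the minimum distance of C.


Weight distribution: A_0 = 1, A_1 = 1, A_2 = 1, A_3 = 1. Minimum distance d = 1.

Enumerate all 2^2 = 4 messages m ∈ F_2^2.
For each, compute codeword c = mG in F_2^6, then tally its weight.
  m = 00 → c = 000000, weight = 0.
  m = 10 → c = 100000, weight = 1.
  m = 01 → c = 001010, weight = 2.
  m = 11 → c = 101010, weight = 3.
Tally weights:
  weight 0: 1 codewords.
  weight 1: 1 codewords.
  weight 2: 1 codewords.
  weight 3: 1 codewords.
Minimum distance d = smallest w > 0 with A_w > 0 = 1.
Sanity: Σ A_w = 4 = 2^2 = 4 ✓.


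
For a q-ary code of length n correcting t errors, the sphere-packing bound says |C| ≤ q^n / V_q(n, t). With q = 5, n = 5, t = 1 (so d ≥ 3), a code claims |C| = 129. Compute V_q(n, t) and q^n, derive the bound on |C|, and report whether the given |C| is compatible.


V_q(n, t) = 21, q^n = 3125, Hamming bound = 148, |C| = 129 ≤ bound (satisfied).

Step 1: Compute V_q(n, t) = Σ_{j=0}^1 C(n, j) (q−1)^j.
  j = 0: C(5,0)·(4)^0 = 1·1 = 1.
  j = 1: C(5,1)·(4)^1 = 5·4 = 20.
  V_q(n, t) = 1 + 20 = 21.
Step 2: q^n = 5^5 = 3125.
Step 3: Hamming bound ⌊q^n / V_q(n,t)⌋ = ⌊3125/21⌋ = 148.
Step 4: Compare |C| = 129 to 148: satisfied.
The claimed |C| lies below the Hamming bound.


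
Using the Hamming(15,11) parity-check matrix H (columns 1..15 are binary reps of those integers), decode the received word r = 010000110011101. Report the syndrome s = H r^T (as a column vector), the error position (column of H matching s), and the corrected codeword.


s = (1, 0, 0, 0)^T, error position = 8, corrected codeword c = 010000100011101

Compute s = H r^T mod 2 one row at a time:
  s_1 = 1 + 0 + 0 + 1 + 1 + 1 + 0 + 1 = 5 ≡ 1 (mod 2).
  s_2 = 0 + 0 + 0 + 1 + 1 + 1 + 0 + 1 = 4 ≡ 0 (mod 2).
  s_3 = 1 + 0 + 0 + 1 + 0 + 1 + 0 + 1 = 4 ≡ 0 (mod 2).
  s_4 = 0 + 0 + 0 + 1 + 0 + 1 + 1 + 1 = 4 ≡ 0 (mod 2).
s = (1, 0, 0, 0)^T — this equals column 8 of H (binary 1000), so error is at position 8.
Correct: flip bit 8 of r = 010000110011101 to get c = 010000100011101.


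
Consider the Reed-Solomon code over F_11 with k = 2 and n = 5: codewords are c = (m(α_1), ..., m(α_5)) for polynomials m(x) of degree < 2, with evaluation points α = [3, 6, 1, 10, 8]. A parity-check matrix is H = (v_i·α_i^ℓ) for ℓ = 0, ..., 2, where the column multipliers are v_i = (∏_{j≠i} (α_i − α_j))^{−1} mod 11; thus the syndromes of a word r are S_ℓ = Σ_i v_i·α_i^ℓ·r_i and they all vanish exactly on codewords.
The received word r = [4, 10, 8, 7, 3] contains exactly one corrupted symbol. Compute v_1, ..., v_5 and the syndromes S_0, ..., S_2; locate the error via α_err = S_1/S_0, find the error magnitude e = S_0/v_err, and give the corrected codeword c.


S = (10, 10, 10), error at position 3, error magnitude e = 8, c = [4, 10, 0, 7, 3].

Step 1: column multipliers v_i = (∏_{j≠i}(α_i − α_j))^{−1} mod 11.
  i = 1 (α = 3): (3−6)(3−1)(3−10)(3−8) = (−3)·2·(−7)·(−5) = −210 ≡ 10, so v_1 = 10^{−1} = 10 (mod 11).
  i = 2 (α = 6): (6−3)(6−1)(6−10)(6−8) = 3·5·(−4)·(−2) = 120 ≡ 10, so v_2 = 10^{−1} = 10 (mod 11).
  i = 3 (α = 1): (1−3)(1−6)(1−10)(1−8) = (−2)·(−5)·(−9)·(−7) = 630 ≡ 3, so v_3 = 3^{−1} = 4 (mod 11).
  i = 4 (α = 10): (10−3)(10−6)(10−1)(10−8) = 7·4·9·2 = 504 ≡ 9, so v_4 = 9^{−1} = 5 (mod 11).
  i = 5 (α = 8): (8−3)(8−6)(8−1)(8−10) = 5·2·7·(−2) = −140 ≡ 3, so v_5 = 3^{−1} = 4 (mod 11).
  v = [10, 10, 4, 5, 4].
Step 2: syndromes of r = [4, 10, 8, 7, 3] (all sums mod 11).
  S_0 = Σ v_i r_i = 10·4 + 10·10 + 4·8 + 5·7 + 4·3 = 219 ≡ 10.
  S_1 = Σ v_i α_i r_i = 10·3·4 + 10·6·10 + 4·1·8 + 5·10·7 + 4·8·3 = 1198 ≡ 10.
  α_i^2 mod 11 = [9, 3, 1, 1, 9].
  S_2 = Σ v_i α_i^2 r_i = 10·9·4 + 10·3·10 + 4·1·8 + 5·1·7 + 4·9·3 = 835 ≡ 10.
  S = (10, 10, 10) ≠ 0, so r is not a codeword (an error is present).
Step 3: locate the error. For a single error e at position i, S_ℓ = v_i·e·α_i^ℓ, so α_err = S_1/S_0.
  S_0^{−1} = 10^{−1} = 10 (mod 11), so α_err = 10·10 = 100 ≡ 1 = α_3. Error position i = 3.
  Consistency check: S_2/S_1 = 10·10 = 100 ≡ 1 = α_err ✓ (single-error assumption holds).
Step 4: error magnitude e = S_0/v_3 = S_0·∏_{j≠3}(α_3 − α_j) = 10·3 = 30 ≡ 8 (mod 11).
Step 5: correct position 3: c_3 = r_3 − e = 8 − 8 ≡ 0 (mod 11). Hence c = [4, 10, 0, 7, 3].
  Check: interpolating c through the α_i gives m(x) = 9 + 2·x (degree < 2) with m(α_i) = c_i for every i, so c is indeed a codeword.


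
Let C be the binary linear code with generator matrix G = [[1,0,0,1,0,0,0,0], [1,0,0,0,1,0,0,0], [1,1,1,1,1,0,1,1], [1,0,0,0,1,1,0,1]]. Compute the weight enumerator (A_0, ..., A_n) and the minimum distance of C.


Weight distribution: A_0 = 1, A_2 = 4, A_4 = 3, A_5 = 6, A_7 = 2. Minimum distance d = 2.

Enumerate all 2^4 = 16 messages m ∈ F_2^4.
For each, compute codeword c = mG in F_2^8, then tally its weight.
  m = 0000 → c = 00000000, weight = 0.
  m = 1000 → c = 10010000, weight = 2.
  m = 0100 → c = 10001000, weight = 2.
  m = 1100 → c = 00011000, weight = 2.
  m = 0010 → c = 11111011, weight = 7.
  m = 1010 → c = 01101011, weight = 5.
  m = 0110 → c = 01110011, weight = 5.
  m = 1110 → c = 11100011, weight = 5.
  m = 0001 → c = 10001101, weight = 4.
  m = 1001 → c = 00011101, weight = 4.
  m = 0101 → c = 00000101, weight = 2.
  m = 1101 → c = 10010101, weight = 4.
  m = 0011 → c = 01110110, weight = 5.
  m = 1011 → c = 11100110, weight = 5.
  m = 0111 → c = 11111110, weight = 7.
  m = 1111 → c = 01101110, weight = 5.
Tally weights:
  weight 0: 1 codewords.
  weight 2: 4 codewords.
  weight 4: 3 codewords.
  weight 5: 6 codewords.
  weight 7: 2 codewords.
Minimum distance d = smallest w > 0 with A_w > 0 = 2.
Sanity: Σ A_w = 16 = 2^4 = 16 ✓.
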